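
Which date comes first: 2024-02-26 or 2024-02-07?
2024-02-07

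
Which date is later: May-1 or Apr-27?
May-1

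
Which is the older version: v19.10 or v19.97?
v19.10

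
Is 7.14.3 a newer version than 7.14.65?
No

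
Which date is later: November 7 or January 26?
November 7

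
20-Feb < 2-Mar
True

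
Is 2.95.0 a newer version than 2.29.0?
Yes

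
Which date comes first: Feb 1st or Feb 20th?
Feb 1st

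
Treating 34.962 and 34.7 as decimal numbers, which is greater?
34.962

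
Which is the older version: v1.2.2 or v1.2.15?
v1.2.2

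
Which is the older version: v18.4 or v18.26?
v18.4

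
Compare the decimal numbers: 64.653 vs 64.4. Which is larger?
64.653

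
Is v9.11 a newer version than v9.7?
Yes. Version numbers are compared segment by segment as integers, not as decimals: minor version 11 > 7, so v9.11 > v9.7 (even though the decimal 9.11 < 9.7).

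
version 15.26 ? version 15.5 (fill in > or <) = >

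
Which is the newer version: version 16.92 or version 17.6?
version 17.6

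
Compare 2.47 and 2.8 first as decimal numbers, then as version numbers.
As decimals: 2.47 < 2.8. As versions: v2.47 > v2.8 (minor version 47 > 8).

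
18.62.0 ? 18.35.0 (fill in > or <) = >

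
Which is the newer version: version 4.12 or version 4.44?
version 4.44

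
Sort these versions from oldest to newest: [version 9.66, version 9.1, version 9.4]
[version 9.1, version 9.4, version 9.66]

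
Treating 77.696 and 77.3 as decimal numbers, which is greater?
77.696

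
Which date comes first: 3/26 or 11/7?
3/26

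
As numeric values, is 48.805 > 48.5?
True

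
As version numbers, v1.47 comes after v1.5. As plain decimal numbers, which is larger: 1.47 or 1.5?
1.5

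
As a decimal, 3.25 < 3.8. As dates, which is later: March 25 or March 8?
March 25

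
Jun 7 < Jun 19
True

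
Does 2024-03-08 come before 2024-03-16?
Yes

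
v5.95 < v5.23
False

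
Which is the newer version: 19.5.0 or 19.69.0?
19.69.0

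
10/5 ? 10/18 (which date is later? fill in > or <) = <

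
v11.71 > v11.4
True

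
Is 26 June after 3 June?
Yes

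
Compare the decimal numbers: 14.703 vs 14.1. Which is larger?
14.703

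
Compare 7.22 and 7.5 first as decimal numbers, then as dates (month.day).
As decimals: 7.22 < 7.5. As dates: 7/22 is later than 7/5 (day 22 > day 5).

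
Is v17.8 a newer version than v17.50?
No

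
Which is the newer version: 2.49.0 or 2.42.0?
2.49.0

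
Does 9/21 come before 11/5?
Yes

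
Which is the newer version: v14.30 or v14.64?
v14.64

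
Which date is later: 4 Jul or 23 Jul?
23 Jul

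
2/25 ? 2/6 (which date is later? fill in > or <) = >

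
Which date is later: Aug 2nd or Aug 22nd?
Aug 22nd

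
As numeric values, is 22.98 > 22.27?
True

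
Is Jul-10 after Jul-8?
Yes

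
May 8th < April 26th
False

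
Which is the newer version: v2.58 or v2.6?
v2.58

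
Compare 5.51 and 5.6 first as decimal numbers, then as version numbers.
As decimals: 5.51 < 5.6. As versions: v5.51 > v5.6 (minor version 51 > 6).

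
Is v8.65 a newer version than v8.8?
Yes. Version numbers are compared segment by segment as integers, not as decimals: minor version 65 > 8, so v8.65 > v8.8 (even though the decimal 8.65 < 8.8).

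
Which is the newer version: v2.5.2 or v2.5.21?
v2.5.21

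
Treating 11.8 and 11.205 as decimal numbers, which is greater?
11.8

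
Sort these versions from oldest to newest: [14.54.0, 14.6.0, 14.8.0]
[14.6.0, 14.8.0, 14.54.0]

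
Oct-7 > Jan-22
True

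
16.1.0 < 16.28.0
True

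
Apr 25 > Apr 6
True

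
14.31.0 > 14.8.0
True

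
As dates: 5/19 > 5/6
True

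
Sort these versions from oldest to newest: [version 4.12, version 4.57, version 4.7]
[version 4.7, version 4.12, version 4.57]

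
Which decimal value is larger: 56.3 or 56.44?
56.44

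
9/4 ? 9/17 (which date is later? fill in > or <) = <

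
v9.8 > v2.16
True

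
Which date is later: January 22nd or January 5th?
January 22nd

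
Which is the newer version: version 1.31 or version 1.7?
version 1.31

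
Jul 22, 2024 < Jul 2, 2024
False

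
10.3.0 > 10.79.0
False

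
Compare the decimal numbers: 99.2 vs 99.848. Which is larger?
99.848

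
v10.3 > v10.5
False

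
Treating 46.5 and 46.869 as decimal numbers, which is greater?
46.869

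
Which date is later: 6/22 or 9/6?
9/6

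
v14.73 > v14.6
True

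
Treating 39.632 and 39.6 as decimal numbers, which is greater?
39.632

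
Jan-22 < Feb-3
True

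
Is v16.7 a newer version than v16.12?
No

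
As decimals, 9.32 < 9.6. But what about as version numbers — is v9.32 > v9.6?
True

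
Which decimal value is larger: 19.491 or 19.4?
19.491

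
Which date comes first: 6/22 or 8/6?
6/22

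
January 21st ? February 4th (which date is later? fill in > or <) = <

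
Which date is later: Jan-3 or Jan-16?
Jan-16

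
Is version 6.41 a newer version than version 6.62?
No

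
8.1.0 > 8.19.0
False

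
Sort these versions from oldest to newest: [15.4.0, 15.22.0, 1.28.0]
[1.28.0, 15.4.0, 15.22.0]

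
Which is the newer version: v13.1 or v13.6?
v13.6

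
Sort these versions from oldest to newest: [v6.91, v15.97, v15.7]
[v6.91, v15.7, v15.97]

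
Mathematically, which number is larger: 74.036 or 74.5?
74.5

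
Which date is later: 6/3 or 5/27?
6/3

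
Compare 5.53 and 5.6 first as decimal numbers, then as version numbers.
As decimals: 5.53 < 5.6. As versions: v5.53 > v5.6 (minor version 53 > 6).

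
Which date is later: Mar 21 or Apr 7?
Apr 7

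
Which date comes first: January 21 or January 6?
January 6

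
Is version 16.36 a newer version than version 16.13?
Yes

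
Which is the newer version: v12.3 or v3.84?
v12.3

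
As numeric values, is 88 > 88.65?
False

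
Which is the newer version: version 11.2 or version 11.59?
version 11.59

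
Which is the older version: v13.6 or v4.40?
v4.40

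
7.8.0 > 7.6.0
True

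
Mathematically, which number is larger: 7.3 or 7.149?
7.3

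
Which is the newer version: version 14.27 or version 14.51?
version 14.51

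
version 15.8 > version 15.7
True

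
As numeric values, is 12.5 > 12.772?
False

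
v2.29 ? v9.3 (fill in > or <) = <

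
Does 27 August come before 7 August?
No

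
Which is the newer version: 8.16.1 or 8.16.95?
8.16.95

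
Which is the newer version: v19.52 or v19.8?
v19.52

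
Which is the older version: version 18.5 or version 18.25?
version 18.5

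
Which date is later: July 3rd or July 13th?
July 13th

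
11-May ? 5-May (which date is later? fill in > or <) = >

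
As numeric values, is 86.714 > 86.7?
True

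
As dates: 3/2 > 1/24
True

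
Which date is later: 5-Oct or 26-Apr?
5-Oct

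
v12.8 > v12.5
True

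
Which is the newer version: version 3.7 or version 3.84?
version 3.84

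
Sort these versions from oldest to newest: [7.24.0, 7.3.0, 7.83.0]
[7.3.0, 7.24.0, 7.83.0]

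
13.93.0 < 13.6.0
False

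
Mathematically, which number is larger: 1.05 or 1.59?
1.59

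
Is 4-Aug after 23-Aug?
No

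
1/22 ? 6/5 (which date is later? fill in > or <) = <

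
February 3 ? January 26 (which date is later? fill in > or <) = >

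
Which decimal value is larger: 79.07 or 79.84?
79.84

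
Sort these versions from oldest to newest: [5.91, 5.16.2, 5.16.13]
[5.16.2, 5.16.13, 5.91]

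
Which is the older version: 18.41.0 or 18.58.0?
18.41.0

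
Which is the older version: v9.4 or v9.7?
v9.4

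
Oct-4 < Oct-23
True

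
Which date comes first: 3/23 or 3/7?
3/7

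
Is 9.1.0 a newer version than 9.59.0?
No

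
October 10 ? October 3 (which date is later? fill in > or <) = >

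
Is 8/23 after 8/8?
Yes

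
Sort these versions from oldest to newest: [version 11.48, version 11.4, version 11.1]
[version 11.1, version 11.4, version 11.48]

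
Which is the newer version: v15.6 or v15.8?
v15.8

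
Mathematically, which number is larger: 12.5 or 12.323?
12.5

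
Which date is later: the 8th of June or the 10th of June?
the 10th of June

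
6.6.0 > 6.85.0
False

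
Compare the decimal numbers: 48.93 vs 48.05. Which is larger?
48.93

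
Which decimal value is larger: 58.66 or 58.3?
58.66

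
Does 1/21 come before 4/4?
Yes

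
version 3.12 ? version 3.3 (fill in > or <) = >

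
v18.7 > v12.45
True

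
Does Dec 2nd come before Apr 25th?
No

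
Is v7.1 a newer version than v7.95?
No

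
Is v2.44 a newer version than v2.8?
Yes. Version numbers are compared segment by segment as integers, not as decimals: minor version 44 > 8, so v2.44 > v2.8 (even though the decimal 2.44 < 2.8).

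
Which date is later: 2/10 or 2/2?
2/10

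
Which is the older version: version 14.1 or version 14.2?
version 14.1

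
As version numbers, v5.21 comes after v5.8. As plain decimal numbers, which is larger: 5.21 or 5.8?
5.8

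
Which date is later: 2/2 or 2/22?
2/22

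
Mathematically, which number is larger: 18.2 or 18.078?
18.2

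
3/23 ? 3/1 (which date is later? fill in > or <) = >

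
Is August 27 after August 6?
Yes. Day 27 comes after day 6 in August — this is a date comparison, not a decimal one (the decimal 8.27 would be smaller than 8.6).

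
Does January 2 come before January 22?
Yes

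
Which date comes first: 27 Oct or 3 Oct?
3 Oct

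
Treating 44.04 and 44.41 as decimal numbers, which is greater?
44.41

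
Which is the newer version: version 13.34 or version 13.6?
version 13.34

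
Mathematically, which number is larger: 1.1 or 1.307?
1.307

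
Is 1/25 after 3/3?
No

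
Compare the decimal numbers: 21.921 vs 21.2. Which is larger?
21.921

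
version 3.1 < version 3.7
True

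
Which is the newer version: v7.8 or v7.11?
v7.11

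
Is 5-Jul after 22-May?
Yes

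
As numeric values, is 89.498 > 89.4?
True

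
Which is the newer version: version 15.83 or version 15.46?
version 15.83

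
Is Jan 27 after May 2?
No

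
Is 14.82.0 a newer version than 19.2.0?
No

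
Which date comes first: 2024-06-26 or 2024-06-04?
2024-06-04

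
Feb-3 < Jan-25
False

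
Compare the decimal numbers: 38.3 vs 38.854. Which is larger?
38.854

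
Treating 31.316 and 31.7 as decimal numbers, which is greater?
31.7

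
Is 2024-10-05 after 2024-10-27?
No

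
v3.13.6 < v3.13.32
True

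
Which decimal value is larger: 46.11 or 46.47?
46.47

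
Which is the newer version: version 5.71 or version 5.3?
version 5.71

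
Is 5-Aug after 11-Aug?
No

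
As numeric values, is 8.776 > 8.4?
True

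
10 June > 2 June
True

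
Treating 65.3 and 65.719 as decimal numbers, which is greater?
65.719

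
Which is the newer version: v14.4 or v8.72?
v14.4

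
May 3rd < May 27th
True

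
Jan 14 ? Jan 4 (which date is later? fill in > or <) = >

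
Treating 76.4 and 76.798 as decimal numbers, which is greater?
76.798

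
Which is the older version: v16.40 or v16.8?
v16.8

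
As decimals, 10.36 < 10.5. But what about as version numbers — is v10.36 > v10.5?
True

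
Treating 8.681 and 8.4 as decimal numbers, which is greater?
8.681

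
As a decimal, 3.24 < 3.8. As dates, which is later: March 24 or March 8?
March 24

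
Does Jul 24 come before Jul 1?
No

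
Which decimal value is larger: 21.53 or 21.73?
21.73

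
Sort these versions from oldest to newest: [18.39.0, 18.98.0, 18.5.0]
[18.5.0, 18.39.0, 18.98.0]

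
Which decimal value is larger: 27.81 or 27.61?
27.81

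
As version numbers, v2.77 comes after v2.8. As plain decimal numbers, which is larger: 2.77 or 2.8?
2.8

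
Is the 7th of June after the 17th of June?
No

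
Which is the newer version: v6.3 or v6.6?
v6.6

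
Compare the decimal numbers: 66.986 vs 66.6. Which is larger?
66.986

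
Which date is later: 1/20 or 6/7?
6/7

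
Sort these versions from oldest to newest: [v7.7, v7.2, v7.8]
[v7.2, v7.7, v7.8]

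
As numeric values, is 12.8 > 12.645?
True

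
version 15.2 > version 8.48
True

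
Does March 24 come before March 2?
No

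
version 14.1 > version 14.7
False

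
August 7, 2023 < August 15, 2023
True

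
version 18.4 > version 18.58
False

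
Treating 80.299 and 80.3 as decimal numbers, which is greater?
80.3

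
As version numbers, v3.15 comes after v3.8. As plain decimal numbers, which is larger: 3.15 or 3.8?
3.8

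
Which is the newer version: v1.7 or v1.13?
v1.13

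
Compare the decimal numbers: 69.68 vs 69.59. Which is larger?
69.68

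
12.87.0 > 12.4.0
True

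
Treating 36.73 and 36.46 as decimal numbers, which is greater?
36.73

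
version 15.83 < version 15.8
False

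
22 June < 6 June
False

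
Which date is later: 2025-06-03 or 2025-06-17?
2025-06-17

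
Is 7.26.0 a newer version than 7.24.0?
Yes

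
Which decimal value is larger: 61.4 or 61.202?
61.4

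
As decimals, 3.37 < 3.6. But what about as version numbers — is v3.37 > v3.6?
True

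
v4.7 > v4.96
False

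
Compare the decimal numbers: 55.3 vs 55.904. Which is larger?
55.904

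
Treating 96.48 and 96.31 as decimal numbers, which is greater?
96.48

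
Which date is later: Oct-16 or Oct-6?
Oct-16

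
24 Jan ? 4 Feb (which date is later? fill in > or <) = <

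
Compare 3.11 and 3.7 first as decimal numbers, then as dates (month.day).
As decimals: 3.11 < 3.7. As dates: 3/11 is later than 3/7 (day 11 > day 7).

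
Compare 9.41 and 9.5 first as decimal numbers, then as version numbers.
As decimals: 9.41 < 9.5. As versions: v9.41 > v9.5 (minor version 41 > 5).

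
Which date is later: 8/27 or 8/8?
8/27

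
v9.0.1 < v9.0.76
True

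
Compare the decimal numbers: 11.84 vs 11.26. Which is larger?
11.84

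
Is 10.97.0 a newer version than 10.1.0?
Yes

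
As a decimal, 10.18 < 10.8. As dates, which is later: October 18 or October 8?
October 18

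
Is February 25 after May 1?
No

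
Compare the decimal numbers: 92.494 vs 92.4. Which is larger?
92.494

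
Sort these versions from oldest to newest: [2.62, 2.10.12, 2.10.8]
[2.10.8, 2.10.12, 2.62]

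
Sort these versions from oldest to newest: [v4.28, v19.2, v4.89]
[v4.28, v4.89, v19.2]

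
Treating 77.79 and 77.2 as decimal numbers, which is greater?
77.79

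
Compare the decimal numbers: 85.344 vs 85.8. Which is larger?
85.8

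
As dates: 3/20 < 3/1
False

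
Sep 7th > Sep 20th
False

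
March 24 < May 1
True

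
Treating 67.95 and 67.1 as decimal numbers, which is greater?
67.95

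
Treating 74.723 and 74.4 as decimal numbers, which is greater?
74.723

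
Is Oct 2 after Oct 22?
No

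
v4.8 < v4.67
True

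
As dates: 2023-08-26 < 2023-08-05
False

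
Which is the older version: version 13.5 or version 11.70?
version 11.70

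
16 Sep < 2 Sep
False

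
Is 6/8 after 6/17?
No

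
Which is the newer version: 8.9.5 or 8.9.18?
8.9.18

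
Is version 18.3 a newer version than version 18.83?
No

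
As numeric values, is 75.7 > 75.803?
False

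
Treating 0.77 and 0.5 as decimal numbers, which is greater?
0.77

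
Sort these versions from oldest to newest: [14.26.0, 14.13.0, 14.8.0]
[14.8.0, 14.13.0, 14.26.0]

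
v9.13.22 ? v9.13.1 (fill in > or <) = >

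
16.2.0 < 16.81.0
True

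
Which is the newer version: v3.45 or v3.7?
v3.45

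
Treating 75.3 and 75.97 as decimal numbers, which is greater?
75.97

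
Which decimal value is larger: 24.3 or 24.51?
24.51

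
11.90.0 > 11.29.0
True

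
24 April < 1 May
True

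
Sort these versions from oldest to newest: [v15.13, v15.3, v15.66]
[v15.3, v15.13, v15.66]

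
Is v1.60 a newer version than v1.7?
Yes. Version numbers are compared segment by segment as integers, not as decimals: minor version 60 > 7, so v1.60 > v1.7 (even though the decimal 1.60 < 1.7).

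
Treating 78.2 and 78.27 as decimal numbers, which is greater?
78.27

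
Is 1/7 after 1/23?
No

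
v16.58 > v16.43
True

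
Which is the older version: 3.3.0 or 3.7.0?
3.3.0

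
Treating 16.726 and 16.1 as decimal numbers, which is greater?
16.726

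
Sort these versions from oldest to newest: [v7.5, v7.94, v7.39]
[v7.5, v7.39, v7.94]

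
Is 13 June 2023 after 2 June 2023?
Yes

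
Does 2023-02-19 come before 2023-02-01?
No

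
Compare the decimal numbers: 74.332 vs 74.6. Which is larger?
74.6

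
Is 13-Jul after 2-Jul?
Yes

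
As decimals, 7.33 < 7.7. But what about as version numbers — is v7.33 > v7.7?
True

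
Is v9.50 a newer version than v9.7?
Yes. Version numbers are compared segment by segment as integers, not as decimals: minor version 50 > 7, so v9.50 > v9.7 (even though the decimal 9.50 < 9.7).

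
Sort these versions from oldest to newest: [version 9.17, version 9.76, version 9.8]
[version 9.8, version 9.17, version 9.76]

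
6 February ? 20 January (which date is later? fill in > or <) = >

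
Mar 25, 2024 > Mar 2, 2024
True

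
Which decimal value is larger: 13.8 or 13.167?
13.8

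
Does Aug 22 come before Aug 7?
No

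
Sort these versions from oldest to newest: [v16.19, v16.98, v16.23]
[v16.19, v16.23, v16.98]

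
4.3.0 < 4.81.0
True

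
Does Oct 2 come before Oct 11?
Yes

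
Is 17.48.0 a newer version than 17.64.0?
No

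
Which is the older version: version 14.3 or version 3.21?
version 3.21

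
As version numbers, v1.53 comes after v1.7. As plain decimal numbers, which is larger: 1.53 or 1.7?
1.7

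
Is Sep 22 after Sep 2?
Yes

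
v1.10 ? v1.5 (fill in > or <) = >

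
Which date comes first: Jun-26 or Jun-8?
Jun-8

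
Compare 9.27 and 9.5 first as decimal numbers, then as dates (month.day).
As decimals: 9.27 < 9.5. As dates: 9/27 is later than 9/5 (day 27 > day 5).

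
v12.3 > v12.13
False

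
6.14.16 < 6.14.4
False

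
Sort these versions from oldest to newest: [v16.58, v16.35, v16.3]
[v16.3, v16.35, v16.58]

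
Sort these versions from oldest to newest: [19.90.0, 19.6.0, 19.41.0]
[19.6.0, 19.41.0, 19.90.0]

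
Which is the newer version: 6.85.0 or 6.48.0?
6.85.0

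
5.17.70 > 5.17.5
True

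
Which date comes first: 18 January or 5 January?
5 January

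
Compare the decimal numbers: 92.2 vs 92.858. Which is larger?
92.858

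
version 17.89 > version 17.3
True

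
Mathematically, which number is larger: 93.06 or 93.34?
93.34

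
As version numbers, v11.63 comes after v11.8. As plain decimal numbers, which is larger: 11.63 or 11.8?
11.8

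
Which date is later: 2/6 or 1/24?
2/6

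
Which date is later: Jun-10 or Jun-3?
Jun-10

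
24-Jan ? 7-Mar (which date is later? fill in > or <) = <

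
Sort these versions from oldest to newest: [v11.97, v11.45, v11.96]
[v11.45, v11.96, v11.97]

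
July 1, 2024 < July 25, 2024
True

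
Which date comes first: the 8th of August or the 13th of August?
the 8th of August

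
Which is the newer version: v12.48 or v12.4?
v12.48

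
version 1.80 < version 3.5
True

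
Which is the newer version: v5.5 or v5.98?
v5.98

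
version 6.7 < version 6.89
True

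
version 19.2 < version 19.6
True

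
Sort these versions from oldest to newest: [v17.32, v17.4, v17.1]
[v17.1, v17.4, v17.32]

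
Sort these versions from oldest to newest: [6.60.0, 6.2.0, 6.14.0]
[6.2.0, 6.14.0, 6.60.0]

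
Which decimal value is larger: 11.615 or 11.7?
11.7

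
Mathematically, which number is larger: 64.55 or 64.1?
64.55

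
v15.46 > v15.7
True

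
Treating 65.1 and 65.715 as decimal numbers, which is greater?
65.715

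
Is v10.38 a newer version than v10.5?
Yes. Version numbers are compared segment by segment as integers, not as decimals: minor version 38 > 5, so v10.38 > v10.5 (even though the decimal 10.38 < 10.5).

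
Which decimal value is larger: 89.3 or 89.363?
89.363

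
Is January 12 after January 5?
Yes. Day 12 comes after day 5 in January — this is a date comparison, not a decimal one (the decimal 1.12 would be smaller than 1.5).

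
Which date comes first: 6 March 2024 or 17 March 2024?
6 March 2024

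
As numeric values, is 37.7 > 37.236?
True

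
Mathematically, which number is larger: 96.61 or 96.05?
96.61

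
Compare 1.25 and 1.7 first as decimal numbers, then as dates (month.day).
As decimals: 1.25 < 1.7. As dates: 1/25 is later than 1/7 (day 25 > day 7).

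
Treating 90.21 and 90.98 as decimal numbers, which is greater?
90.98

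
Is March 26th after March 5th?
Yes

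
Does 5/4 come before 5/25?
Yes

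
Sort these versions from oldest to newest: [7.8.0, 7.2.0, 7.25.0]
[7.2.0, 7.8.0, 7.25.0]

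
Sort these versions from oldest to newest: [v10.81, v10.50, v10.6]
[v10.6, v10.50, v10.81]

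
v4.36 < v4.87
True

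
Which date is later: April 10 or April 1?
April 10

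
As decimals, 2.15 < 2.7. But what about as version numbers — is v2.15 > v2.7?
True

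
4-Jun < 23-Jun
True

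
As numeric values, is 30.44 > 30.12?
True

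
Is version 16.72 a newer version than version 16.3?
Yes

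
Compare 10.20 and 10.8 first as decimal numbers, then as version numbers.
As decimals: 10.20 < 10.8. As versions: v10.20 > v10.8 (minor version 20 > 8).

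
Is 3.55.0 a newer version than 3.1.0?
Yes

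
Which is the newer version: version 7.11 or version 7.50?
version 7.50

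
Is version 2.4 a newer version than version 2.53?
No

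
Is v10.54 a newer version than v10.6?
Yes. Version numbers are compared segment by segment as integers, not as decimals: minor version 54 > 6, so v10.54 > v10.6 (even though the decimal 10.54 < 10.6).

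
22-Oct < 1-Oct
False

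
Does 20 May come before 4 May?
No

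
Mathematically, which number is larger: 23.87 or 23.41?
23.87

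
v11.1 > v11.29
False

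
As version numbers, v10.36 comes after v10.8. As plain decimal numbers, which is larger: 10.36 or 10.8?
10.8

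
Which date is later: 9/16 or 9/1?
9/16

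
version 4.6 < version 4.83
True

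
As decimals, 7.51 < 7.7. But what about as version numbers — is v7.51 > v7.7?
True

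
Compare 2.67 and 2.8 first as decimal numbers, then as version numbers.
As decimals: 2.67 < 2.8. As versions: v2.67 > v2.8 (minor version 67 > 8).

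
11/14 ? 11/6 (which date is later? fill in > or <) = >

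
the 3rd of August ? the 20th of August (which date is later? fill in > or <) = <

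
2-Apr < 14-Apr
True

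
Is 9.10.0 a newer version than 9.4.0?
Yes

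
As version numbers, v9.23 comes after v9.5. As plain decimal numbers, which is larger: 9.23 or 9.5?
9.5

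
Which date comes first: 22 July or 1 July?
1 July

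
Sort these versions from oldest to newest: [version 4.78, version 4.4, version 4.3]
[version 4.3, version 4.4, version 4.78]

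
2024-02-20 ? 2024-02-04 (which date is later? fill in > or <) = >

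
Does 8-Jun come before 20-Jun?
Yes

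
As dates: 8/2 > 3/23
True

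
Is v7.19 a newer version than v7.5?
Yes. Version numbers are compared segment by segment as integers, not as decimals: minor version 19 > 5, so v7.19 > v7.5 (even though the decimal 7.19 < 7.5).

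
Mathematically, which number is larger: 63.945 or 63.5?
63.945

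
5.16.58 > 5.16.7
True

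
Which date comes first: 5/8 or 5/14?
5/8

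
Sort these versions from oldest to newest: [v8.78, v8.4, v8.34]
[v8.4, v8.34, v8.78]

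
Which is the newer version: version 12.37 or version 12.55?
version 12.55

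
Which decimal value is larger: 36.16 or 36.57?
36.57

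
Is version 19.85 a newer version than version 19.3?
Yes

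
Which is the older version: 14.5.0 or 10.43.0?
10.43.0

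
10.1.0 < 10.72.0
True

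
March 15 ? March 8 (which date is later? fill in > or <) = >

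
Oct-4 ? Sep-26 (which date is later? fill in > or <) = >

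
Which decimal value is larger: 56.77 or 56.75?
56.77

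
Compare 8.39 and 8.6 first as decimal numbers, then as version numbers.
As decimals: 8.39 < 8.6. As versions: v8.39 > v8.6 (minor version 39 > 6).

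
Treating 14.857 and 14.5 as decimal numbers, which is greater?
14.857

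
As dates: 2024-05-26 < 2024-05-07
False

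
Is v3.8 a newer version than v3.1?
Yes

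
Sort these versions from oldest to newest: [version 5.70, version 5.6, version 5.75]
[version 5.6, version 5.70, version 5.75]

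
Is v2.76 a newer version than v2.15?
Yes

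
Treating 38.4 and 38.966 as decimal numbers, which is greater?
38.966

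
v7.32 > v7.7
True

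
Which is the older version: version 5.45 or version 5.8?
version 5.8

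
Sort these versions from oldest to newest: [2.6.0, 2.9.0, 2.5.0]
[2.5.0, 2.6.0, 2.9.0]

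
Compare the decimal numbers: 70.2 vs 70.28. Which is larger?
70.28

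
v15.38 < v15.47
True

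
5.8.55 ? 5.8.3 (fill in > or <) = >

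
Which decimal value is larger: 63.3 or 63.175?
63.3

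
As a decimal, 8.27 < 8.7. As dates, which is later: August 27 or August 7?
August 27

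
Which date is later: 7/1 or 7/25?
7/25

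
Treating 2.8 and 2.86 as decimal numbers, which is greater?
2.86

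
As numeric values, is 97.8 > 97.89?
False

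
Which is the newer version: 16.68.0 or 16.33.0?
16.68.0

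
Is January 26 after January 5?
Yes. Day 26 comes after day 5 in January — this is a date comparison, not a decimal one (the decimal 1.26 would be smaller than 1.5).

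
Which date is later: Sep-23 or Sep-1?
Sep-23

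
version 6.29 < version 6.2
False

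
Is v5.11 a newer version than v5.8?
Yes. Version numbers are compared segment by segment as integers, not as decimals: minor version 11 > 8, so v5.11 > v5.8 (even though the decimal 5.11 < 5.8).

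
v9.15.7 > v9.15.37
False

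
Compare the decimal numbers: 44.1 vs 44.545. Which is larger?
44.545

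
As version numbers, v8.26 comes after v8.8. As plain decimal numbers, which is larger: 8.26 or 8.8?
8.8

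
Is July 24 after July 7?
Yes. Day 24 comes after day 7 in July — this is a date comparison, not a decimal one (the decimal 7.24 would be smaller than 7.7).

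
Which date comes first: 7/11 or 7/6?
7/6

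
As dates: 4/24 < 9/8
True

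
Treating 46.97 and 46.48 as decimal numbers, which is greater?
46.97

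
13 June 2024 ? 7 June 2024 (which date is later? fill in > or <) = >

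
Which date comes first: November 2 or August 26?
August 26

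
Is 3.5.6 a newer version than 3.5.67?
No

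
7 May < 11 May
True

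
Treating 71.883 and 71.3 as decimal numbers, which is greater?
71.883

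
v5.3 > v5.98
False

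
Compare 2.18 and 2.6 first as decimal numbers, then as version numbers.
As decimals: 2.18 < 2.6. As versions: v2.18 > v2.6 (minor version 18 > 6).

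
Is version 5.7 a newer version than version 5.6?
Yes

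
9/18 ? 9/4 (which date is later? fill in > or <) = >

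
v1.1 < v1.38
True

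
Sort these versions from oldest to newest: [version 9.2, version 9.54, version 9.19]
[version 9.2, version 9.19, version 9.54]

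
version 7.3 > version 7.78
False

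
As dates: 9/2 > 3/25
True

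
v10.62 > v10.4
True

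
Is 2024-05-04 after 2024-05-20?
No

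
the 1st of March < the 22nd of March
True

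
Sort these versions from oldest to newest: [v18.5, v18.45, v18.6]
[v18.5, v18.6, v18.45]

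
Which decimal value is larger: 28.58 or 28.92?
28.92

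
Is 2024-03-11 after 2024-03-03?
Yes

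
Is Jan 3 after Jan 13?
No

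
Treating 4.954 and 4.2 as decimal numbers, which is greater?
4.954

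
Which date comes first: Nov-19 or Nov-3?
Nov-3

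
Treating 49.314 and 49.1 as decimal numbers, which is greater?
49.314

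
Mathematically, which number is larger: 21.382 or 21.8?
21.8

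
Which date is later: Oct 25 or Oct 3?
Oct 25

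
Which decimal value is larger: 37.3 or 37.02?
37.3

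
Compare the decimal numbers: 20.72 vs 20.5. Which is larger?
20.72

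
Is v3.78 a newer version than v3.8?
Yes. Version numbers are compared segment by segment as integers, not as decimals: minor version 78 > 8, so v3.78 > v3.8 (even though the decimal 3.78 < 3.8).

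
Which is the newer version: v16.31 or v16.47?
v16.47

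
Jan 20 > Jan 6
True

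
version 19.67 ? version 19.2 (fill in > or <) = >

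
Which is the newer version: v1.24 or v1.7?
v1.24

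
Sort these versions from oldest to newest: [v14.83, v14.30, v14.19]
[v14.19, v14.30, v14.83]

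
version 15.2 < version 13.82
False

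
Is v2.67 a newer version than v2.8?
Yes. Version numbers are compared segment by segment as integers, not as decimals: minor version 67 > 8, so v2.67 > v2.8 (even though the decimal 2.67 < 2.8).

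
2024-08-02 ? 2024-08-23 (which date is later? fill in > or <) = <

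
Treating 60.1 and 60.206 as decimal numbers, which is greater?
60.206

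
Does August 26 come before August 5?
No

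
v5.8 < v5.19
True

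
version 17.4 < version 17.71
True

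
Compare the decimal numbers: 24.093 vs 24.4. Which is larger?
24.4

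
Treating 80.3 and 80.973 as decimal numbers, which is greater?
80.973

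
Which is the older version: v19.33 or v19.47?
v19.33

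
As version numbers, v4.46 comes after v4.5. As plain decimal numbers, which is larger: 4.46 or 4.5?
4.5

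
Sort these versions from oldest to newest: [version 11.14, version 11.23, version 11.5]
[version 11.5, version 11.14, version 11.23]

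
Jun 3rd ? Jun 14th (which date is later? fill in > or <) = <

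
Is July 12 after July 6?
Yes. Day 12 comes after day 6 in July — this is a date comparison, not a decimal one (the decimal 7.12 would be smaller than 7.6).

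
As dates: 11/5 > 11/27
False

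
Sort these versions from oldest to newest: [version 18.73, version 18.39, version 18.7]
[version 18.7, version 18.39, version 18.73]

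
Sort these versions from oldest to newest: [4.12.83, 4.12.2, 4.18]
[4.12.2, 4.12.83, 4.18]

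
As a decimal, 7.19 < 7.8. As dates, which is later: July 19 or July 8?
July 19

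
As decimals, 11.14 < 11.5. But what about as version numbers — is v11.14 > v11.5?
True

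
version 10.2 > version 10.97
False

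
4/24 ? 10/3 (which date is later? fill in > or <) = <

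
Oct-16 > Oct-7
True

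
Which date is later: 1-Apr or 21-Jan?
1-Apr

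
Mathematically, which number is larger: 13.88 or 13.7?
13.88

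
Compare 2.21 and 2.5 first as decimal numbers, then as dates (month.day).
As decimals: 2.21 < 2.5. As dates: 2/21 is later than 2/5 (day 21 > day 5).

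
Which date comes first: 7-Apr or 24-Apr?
7-Apr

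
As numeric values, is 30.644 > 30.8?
False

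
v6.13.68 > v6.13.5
True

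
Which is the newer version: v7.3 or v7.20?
v7.20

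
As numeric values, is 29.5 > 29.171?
True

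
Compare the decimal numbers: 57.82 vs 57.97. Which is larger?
57.97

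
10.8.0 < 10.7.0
False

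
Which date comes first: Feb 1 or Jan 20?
Jan 20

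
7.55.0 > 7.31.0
True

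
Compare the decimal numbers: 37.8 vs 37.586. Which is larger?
37.8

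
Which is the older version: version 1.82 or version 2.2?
version 1.82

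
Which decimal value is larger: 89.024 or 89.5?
89.5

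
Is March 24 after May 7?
No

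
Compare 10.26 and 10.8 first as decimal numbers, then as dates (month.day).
As decimals: 10.26 < 10.8. As dates: 10/26 is later than 10/8 (day 26 > day 8).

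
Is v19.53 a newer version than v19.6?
Yes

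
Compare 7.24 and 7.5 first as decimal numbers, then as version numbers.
As decimals: 7.24 < 7.5. As versions: v7.24 > v7.5 (minor version 24 > 5).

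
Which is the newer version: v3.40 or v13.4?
v13.4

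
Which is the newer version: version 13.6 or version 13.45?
version 13.45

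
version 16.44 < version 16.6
False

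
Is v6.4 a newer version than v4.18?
Yes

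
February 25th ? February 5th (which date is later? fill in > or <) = >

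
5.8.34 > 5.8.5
True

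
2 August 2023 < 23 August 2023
True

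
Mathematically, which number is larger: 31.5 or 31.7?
31.7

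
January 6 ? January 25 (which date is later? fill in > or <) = <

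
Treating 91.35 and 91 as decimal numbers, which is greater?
91.35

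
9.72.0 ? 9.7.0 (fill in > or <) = >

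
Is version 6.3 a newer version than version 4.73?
Yes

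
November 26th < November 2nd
False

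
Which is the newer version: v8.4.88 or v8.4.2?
v8.4.88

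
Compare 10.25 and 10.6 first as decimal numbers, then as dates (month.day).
As decimals: 10.25 < 10.6. As dates: 10/25 is later than 10/6 (day 25 > day 6).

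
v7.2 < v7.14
True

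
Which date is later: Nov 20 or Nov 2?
Nov 20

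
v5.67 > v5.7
True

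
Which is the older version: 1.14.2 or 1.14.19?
1.14.2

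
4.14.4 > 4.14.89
False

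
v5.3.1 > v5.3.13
False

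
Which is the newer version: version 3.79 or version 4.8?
version 4.8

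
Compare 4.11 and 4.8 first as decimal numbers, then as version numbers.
As decimals: 4.11 < 4.8. As versions: v4.11 > v4.8 (minor version 11 > 8).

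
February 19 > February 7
True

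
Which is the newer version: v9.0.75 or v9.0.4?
v9.0.75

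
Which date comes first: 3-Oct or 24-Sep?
24-Sep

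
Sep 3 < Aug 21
False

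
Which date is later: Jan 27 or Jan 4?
Jan 27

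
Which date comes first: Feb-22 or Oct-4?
Feb-22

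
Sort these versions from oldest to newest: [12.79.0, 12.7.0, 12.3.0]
[12.3.0, 12.7.0, 12.79.0]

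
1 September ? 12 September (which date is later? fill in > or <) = <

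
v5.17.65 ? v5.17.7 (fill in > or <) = >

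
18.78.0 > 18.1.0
True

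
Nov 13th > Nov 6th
True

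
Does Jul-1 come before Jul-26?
Yes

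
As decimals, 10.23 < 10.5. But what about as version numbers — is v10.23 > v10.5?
True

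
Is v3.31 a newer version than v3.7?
Yes. Version numbers are compared segment by segment as integers, not as decimals: minor version 31 > 7, so v3.31 > v3.7 (even though the decimal 3.31 < 3.7).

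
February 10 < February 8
False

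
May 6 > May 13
False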